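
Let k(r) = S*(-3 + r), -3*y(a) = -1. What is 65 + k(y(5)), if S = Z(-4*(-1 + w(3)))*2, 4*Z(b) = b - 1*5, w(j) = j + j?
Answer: 295/3 ≈ 98.333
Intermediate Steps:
y(a) = ⅓ (y(a) = -⅓*(-1) = ⅓)
w(j) = 2*j
Z(b) = -5/4 + b/4 (Z(b) = (b - 1*5)/4 = (b - 5)/4 = (-5 + b)/4 = -5/4 + b/4)
S = -25/2 (S = (-5/4 + (-4*(-1 + 2*3))/4)*2 = (-5/4 + (-4*(-1 + 6))/4)*2 = (-5/4 + (-4*5)/4)*2 = (-5/4 + (¼)*(-20))*2 = (-5/4 - 5)*2 = -25/4*2 = -25/2 ≈ -12.500)
k(r) = 75/2 - 25*r/2 (k(r) = -25*(-3 + r)/2 = 75/2 - 25*r/2)
65 + k(y(5)) = 65 + (75/2 - 25/2*⅓) = 65 + (75/2 - 25/6) = 65 + 100/3 = 295/3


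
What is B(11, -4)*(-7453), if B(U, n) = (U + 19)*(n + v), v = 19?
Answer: -3353850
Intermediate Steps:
B(U, n) = (19 + U)*(19 + n) (B(U, n) = (U + 19)*(n + 19) = (19 + U)*(19 + n))
B(11, -4)*(-7453) = (361 + 19*11 + 19*(-4) + 11*(-4))*(-7453) = (361 + 209 - 76 - 44)*(-7453) = 450*(-7453) = -3353850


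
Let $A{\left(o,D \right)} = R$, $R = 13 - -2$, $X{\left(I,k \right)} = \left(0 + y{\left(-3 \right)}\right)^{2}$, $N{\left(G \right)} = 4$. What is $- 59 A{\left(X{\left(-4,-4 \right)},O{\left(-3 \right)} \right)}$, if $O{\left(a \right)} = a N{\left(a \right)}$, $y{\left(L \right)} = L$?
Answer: $-885$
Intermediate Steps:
$O{\left(a \right)} = 4 a$ ($O{\left(a \right)} = a 4 = 4 a$)
$X{\left(I,k \right)} = 9$ ($X{\left(I,k \right)} = \left(0 - 3\right)^{2} = \left(-3\right)^{2} = 9$)
$R = 15$ ($R = 13 + 2 = 15$)
$A{\left(o,D \right)} = 15$
$- 59 A{\left(X{\left(-4,-4 \right)},O{\left(-3 \right)} \right)} = \left(-59\right) 15 = -885$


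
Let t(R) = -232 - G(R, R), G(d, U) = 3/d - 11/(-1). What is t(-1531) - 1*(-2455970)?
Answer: 3759718040/1531 ≈ 2.4557e+6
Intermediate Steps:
G(d, U) = 11 + 3/d (G(d, U) = 3/d - 11*(-1) = 3/d + 11 = 11 + 3/d)
t(R) = -243 - 3/R (t(R) = -232 - (11 + 3/R) = -232 + (-11 - 3/R) = -243 - 3/R)
t(-1531) - 1*(-2455970) = (-243 - 3/(-1531)) - 1*(-2455970) = (-243 - 3*(-1/1531)) + 2455970 = (-243 + 3/1531) + 2455970 = -372030/1531 + 2455970 = 3759718040/1531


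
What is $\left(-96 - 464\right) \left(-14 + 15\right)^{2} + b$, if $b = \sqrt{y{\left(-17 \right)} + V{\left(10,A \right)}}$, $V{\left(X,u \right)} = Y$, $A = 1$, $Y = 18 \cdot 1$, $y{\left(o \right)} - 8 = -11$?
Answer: $-560 + \sqrt{15} \approx -556.13$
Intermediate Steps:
$y{\left(o \right)} = -3$ ($y{\left(o \right)} = 8 - 11 = -3$)
$Y = 18$
$V{\left(X,u \right)} = 18$
$b = \sqrt{15}$ ($b = \sqrt{-3 + 18} = \sqrt{15} \approx 3.873$)
$\left(-96 - 464\right) \left(-14 + 15\right)^{2} + b = \left(-96 - 464\right) \left(-14 + 15\right)^{2} + \sqrt{15} = - 560 \cdot 1^{2} + \sqrt{15} = \left(-560\right) 1 + \sqrt{15} = -560 + \sqrt{15}$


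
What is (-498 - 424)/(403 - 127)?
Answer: -461/138 ≈ -3.3406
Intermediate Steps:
(-498 - 424)/(403 - 127) = -922/276 = -922*1/276 = -461/138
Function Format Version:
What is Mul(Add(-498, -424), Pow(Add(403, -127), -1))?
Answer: Rational(-461, 138) ≈ -3.3406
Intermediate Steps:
Mul(Add(-498, -424), Pow(Add(403, -127), -1)) = Mul(-922, Pow(276, -1)) = Mul(-922, Rational(1, 276)) = Rational(-461, 138)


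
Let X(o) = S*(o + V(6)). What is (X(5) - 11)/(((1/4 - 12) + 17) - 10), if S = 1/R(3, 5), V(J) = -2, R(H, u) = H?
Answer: 40/19 ≈ 2.1053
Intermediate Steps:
S = ⅓ (S = 1/3 = ⅓ ≈ 0.33333)
X(o) = -⅔ + o/3 (X(o) = (o - 2)/3 = (-2 + o)/3 = -⅔ + o/3)
(X(5) - 11)/(((1/4 - 12) + 17) - 10) = ((-⅔ + (⅓)*5) - 11)/(((1/4 - 12) + 17) - 10) = ((-⅔ + 5/3) - 11)/(((¼ - 12) + 17) - 10) = (1 - 11)/((-47/4 + 17) - 10) = -10/(21/4 - 10) = -10/(-19/4) = -4/19*(-10) = 40/19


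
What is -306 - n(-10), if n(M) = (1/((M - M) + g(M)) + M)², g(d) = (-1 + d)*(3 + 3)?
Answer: -1769857/4356 ≈ -406.30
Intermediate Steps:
g(d) = -6 + 6*d (g(d) = (-1 + d)*6 = -6 + 6*d)
n(M) = (M + 1/(-6 + 6*M))² (n(M) = (1/((M - M) + (-6 + 6*M)) + M)² = (1/(0 + (-6 + 6*M)) + M)² = (1/(-6 + 6*M) + M)² = (M + 1/(-6 + 6*M))²)
-306 - n(-10) = -306 - (1 + 6*(-10)*(-1 - 10))²/(36*(-1 - 10)²) = -306 - (1 + 6*(-10)*(-11))²/(36*(-11)²) = -306 - (1 + 660)²/(36*121) = -306 - 661²/(36*121) = -306 - 436921/(36*121) = -306 - 1*436921/4356 = -306 - 436921/4356 = -1769857/4356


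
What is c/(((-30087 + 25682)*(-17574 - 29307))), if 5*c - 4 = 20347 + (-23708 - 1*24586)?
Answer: -27943/1032554025 ≈ -2.7062e-5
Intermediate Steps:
c = -27943/5 (c = ⅘ + (20347 + (-23708 - 1*24586))/5 = ⅘ + (20347 + (-23708 - 24586))/5 = ⅘ + (20347 - 48294)/5 = ⅘ + (⅕)*(-27947) = ⅘ - 27947/5 = -27943/5 ≈ -5588.6)
c/(((-30087 + 25682)*(-17574 - 29307))) = -27943*1/((-30087 + 25682)*(-17574 - 29307))/5 = -27943/(5*((-4405*(-46881)))) = -27943/5/206510805 = -27943/5*1/206510805 = -27943/1032554025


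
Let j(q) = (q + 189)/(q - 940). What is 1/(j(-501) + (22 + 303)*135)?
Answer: 1441/63224187 ≈ 2.2792e-5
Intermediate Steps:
j(q) = (189 + q)/(-940 + q)
1/(j(-501) + (22 + 303)*135) = 1/((189 - 501)/(-940 - 501) + (22 + 303)*135) = 1/(-312/(-1441) + 325*135) = 1/(-1/1441*(-312) + 43875) = 1/(312/1441 + 43875) = 1/(63224187/1441) = 1441/63224187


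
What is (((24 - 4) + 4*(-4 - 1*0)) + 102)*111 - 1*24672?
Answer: -12906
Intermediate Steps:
(((24 - 4) + 4*(-4 - 1*0)) + 102)*111 - 1*24672 = ((20 + 4*(-4 + 0)) + 102)*111 - 24672 = ((20 + 4*(-4)) + 102)*111 - 24672 = ((20 - 16) + 102)*111 - 24672 = (4 + 102)*111 - 24672 = 106*111 - 24672 = 11766 - 24672 = -12906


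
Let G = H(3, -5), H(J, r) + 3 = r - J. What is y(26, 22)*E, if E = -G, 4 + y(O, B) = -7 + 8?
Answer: -33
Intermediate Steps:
H(J, r) = -3 + r - J (H(J, r) = -3 + (r - J) = -3 + r - J)
G = -11 (G = -3 - 5 - 1*3 = -3 - 5 - 3 = -11)
y(O, B) = -3 (y(O, B) = -4 + (-7 + 8) = -4 + 1 = -3)
E = 11 (E = -1*(-11) = 11)
y(26, 22)*E = -3*11 = -33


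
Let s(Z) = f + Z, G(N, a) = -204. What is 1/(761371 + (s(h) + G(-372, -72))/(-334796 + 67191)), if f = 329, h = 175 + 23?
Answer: 267605/203746686132 ≈ 1.3134e-6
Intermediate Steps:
h = 198
s(Z) = 329 + Z
1/(761371 + (s(h) + G(-372, -72))/(-334796 + 67191)) = 1/(761371 + ((329 + 198) - 204)/(-334796 + 67191)) = 1/(761371 + (527 - 204)/(-267605)) = 1/(761371 + 323*(-1/267605)) = 1/(761371 - 323/267605) = 1/(203746686132/267605) = 267605/203746686132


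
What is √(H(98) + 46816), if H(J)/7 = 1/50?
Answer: √4681614/10 ≈ 216.37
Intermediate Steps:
H(J) = 7/50
√(H(98) + 46816) = √(7/50 + 46816) = √(2340807/50) = √4681614/10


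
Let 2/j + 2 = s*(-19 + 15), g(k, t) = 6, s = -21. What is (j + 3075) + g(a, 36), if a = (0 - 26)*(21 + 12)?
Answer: 126322/41 ≈ 3081.0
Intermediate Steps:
a = -858 (a = -26*33 = -858)
j = 1/41 (j = 2/(-2 - 21*(-19 + 15)) = 2/(-2 - 21*(-4)) = 2/(-2 + 84) = 2/82 = 2*(1/82) = 1/41 ≈ 0.024390)
(j + 3075) + g(a, 36) = (1/41 + 3075) + 6 = 126076/41 + 6 = 126322/41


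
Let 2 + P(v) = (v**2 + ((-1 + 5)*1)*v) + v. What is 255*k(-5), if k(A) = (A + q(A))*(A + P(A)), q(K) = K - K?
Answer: 8925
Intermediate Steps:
q(K) = 0
P(v) = -2 + v**2 + 5*v (P(v) = -2 + ((v**2 + ((-1 + 5)*1)*v) + v) = -2 + ((v**2 + (4*1)*v) + v) = -2 + ((v**2 + 4*v) + v) = -2 + (v**2 + 5*v) = -2 + v**2 + 5*v)
k(A) = A*(-2 + A**2 + 6*A) (k(A) = (A + 0)*(A + (-2 + A**2 + 5*A)) = A*(-2 + A**2 + 6*A))
255*k(-5) = 255*(-5*(-2 + (-5)**2 + 6*(-5))) = 255*(-5*(-2 + 25 - 30)) = 255*(-5*(-7)) = 255*35 = 8925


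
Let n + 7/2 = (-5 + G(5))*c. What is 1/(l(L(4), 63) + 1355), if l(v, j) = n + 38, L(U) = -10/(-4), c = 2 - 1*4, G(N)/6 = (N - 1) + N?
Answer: 2/2583 ≈ 0.00077429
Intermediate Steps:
G(N) = -6 + 12*N (G(N) = 6*((N - 1) + N) = 6*((-1 + N) + N) = 6*(-1 + 2*N) = -6 + 12*N)
c = -2 (c = 2 - 4 = -2)
n = -203/2 (n = -7/2 + (-5 + (-6 + 12*5))*(-2) = -7/2 + (-5 + (-6 + 60))*(-2) = -7/2 + (-5 + 54)*(-2) = -7/2 + 49*(-2) = -7/2 - 98 = -203/2 ≈ -101.50)
L(U) = 5/2 (L(U) = -10*(-¼) = 5/2)
l(v, j) = -127/2 (l(v, j) = -203/2 + 38 = -127/2)
1/(l(L(4), 63) + 1355) = 1/(-127/2 + 1355) = 1/(2583/2) = 2/2583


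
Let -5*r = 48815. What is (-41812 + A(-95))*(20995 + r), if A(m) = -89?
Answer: -470632032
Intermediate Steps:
r = -9763 (r = -⅕*48815 = -9763)
(-41812 + A(-95))*(20995 + r) = (-41812 - 89)*(20995 - 9763) = -41901*11232 = -470632032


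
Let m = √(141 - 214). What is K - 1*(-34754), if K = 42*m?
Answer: 34754 + 42*I*√73 ≈ 34754.0 + 358.85*I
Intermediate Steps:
m = I*√73 (m = √(-73) = I*√73 ≈ 8.544*I)
K = 42*I*√73 (K = 42*(I*√73) = 42*I*√73 ≈ 358.85*I)
K - 1*(-34754) = 42*I*√73 - 1*(-34754) = 42*I*√73 + 34754 = 34754 + 42*I*√73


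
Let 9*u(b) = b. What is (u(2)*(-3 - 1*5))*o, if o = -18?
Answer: 32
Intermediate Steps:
u(b) = b/9
(u(2)*(-3 - 1*5))*o = (((⅑)*2)*(-3 - 1*5))*(-18) = (2*(-3 - 5)/9)*(-18) = ((2/9)*(-8))*(-18) = -16/9*(-18) = 32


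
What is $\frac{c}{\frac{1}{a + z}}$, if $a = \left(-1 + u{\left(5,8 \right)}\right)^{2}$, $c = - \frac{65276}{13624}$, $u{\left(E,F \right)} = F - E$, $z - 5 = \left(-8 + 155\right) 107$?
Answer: $- \frac{128414211}{1703} \approx -75405.0$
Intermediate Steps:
$z = 15734$ ($z = 5 + \left(-8 + 155\right) 107 = 5 + 147 \cdot 107 = 5 + 15729 = 15734$)
$c = - \frac{16319}{3406}$ ($c = \left(-65276\right) \frac{1}{13624} = - \frac{16319}{3406} \approx -4.7913$)
$a = 4$ ($a = \left(-1 + \left(8 - 5\right)\right)^{2} = \left(-1 + 3\right)^{2} = 2^{2} = 4$)
$\frac{c}{\frac{1}{a + z}} = - \frac{16319}{3406 \frac{1}{4 + 15734}} = - \frac{16319}{3406 \cdot \frac{1}{15738}} = - \frac{16319 \frac{1}{\frac{1}{15738}}}{3406} = \left(- \frac{16319}{3406}\right) 15738 = - \frac{128414211}{1703}$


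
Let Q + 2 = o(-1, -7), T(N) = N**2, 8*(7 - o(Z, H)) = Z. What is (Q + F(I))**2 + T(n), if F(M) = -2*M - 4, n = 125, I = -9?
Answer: 1023409/64 ≈ 15991.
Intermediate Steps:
o(Z, H) = 7 - Z/8
Q = 41/8 (Q = -2 + (7 - 1/8*(-1)) = -2 + (7 + 1/8) = -2 + 57/8 = 41/8 ≈ 5.1250)
F(M) = -4 - 2*M
(Q + F(I))**2 + T(n) = (41/8 + (-4 - 2*(-9)))**2 + 125**2 = (41/8 + (-4 + 18))**2 + 15625 = (41/8 + 14)**2 + 15625 = (153/8)**2 + 15625 = 23409/64 + 15625 = 1023409/64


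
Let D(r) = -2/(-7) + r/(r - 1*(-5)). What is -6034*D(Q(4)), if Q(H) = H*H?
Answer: -18964/3 ≈ -6321.3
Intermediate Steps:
Q(H) = H²
D(r) = 2/7 + r/(5 + r) (D(r) = -2*(-⅐) + r/(r + 5) = 2/7 + r/(5 + r))
-6034*D(Q(4)) = -862*(10 + 9*4²)/(5 + 4²) = -862*(10 + 9*16)/(5 + 16) = -862*(10 + 144)/21 = -862*154/21 = -6034*22/21 = -18964/3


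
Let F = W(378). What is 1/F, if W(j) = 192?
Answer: 1/192 ≈ 0.0052083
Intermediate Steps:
F = 192
1/F = 1/192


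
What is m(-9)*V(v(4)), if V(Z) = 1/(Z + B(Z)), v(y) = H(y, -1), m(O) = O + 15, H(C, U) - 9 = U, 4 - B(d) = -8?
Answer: 3/10 ≈ 0.30000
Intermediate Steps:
B(d) = 12 (B(d) = 4 - 1*(-8) = 4 + 8 = 12)
H(C, U) = 9 + U
m(O) = 15 + O
v(y) = 8 (v(y) = 9 - 1 = 8)
V(Z) = 1/(12 + Z) (V(Z) = 1/(Z + 12) = 1/(12 + Z))
m(-9)*V(v(4)) = (15 - 9)/(12 + 8) = 6/20 = 6*(1/20) = 3/10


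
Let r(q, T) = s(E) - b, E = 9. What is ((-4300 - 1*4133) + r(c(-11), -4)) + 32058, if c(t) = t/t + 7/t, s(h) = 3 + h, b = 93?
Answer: 23544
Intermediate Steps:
c(t) = 1 + 7/t
r(q, T) = -81 (r(q, T) = (3 + 9) - 1*93 = 12 - 93 = -81)
((-4300 - 1*4133) + r(c(-11), -4)) + 32058 = ((-4300 - 1*4133) - 81) + 32058 = ((-4300 - 4133) - 81) + 32058 = (-8433 - 81) + 32058 = -8514 + 32058 = 23544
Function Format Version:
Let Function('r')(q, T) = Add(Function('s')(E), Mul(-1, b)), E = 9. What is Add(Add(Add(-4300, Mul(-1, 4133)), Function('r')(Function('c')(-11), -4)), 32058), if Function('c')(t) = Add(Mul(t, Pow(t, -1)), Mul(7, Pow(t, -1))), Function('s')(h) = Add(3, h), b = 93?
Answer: 23544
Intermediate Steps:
Function('c')(t) = Add(1, Mul(7, Pow(t, -1)))
Function('r')(q, T) = -81 (Function('r')(q, T) = Add(Add(3, 9), Mul(-1, 93)) = Add(12, -93) = -81)
Add(Add(Add(-4300, Mul(-1, 4133)), Function('r')(Function('c')(-11), -4)), 32058) = Add(Add(Add(-4300, Mul(-1, 4133)), -81), 32058) = Add(Add(Add(-4300, -4133), -81), 32058) = Add(Add(-8433, -81), 32058) = Add(-8514, 32058) = 23544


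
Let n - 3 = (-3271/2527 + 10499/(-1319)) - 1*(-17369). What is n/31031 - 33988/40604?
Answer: -291384654111277/1049916199284953 ≈ -0.27753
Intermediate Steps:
n = 57871993614/3333113 (n = 3 + ((-3271/2527 + 10499/(-1319)) - 1*(-17369)) = 3 + ((-3271*1/2527 + 10499*(-1/1319)) + 17369) = 3 + ((-3271/2527 - 10499/1319) + 17369) = 3 + (-30845422/3333113 + 17369) = 3 + 57861994275/3333113 = 57871993614/3333113 ≈ 17363.)
n/31031 - 33988/40604 = (57871993614/3333113)/31031 - 33988/40604 = (57871993614/3333113)*(1/31031) - 33988*1/40604 = 57871993614/103429829503 - 8497/10151 = -291384654111277/1049916199284953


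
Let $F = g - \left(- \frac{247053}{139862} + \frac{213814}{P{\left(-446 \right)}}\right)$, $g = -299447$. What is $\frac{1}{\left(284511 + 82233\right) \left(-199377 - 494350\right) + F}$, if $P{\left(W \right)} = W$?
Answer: $- \frac{31189226}{7935178905623235057} \approx -3.9305 \cdot 10^{-12}$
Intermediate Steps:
$F = - \frac{9324512838369}{31189226}$ ($F = -299447 - \left(- \frac{247053}{139862} - \frac{106907}{223}\right) = -299447 - - \frac{15007319653}{31189226} = -299447 + \left(\frac{247053}{139862} + \frac{106907}{223}\right) = -299447 + \frac{15007319653}{31189226} = - \frac{9324512838369}{31189226} \approx -2.9897 \cdot 10^{5}$)
$\frac{1}{\left(284511 + 82233\right) \left(-199377 - 494350\right) + F} = \frac{1}{\left(284511 + 82233\right) \left(-199377 - 494350\right) - \frac{9324512838369}{31189226}} = \frac{1}{366744 \left(-693727\right) - \frac{9324512838369}{31189226}} = \frac{1}{-254420214888 - \frac{9324512838369}{31189226}} = \frac{1}{- \frac{7935178905623235057}{31189226}} = - \frac{31189226}{7935178905623235057}$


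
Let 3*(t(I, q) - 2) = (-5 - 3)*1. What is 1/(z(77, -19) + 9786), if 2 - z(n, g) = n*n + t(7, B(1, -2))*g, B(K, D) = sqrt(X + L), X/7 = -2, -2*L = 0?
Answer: 3/11539 ≈ 0.00025999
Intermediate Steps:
L = 0 (L = -1/2*0 = 0)
X = -14 (X = 7*(-2) = -14)
B(K, D) = I*sqrt(14) (B(K, D) = sqrt(-14 + 0) = sqrt(-14) = I*sqrt(14))
t(I, q) = -2/3 (t(I, q) = 2 + ((-5 - 3)*1)/3 = 2 + (-8*1)/3 = 2 + (1/3)*(-8) = 2 - 8/3 = -2/3)
z(n, g) = 2 - n**2 + 2*g/3 (z(n, g) = 2 - (n*n - 2*g/3) = 2 - (n**2 - 2*g/3) = 2 + (-n**2 + 2*g/3) = 2 - n**2 + 2*g/3)
1/(z(77, -19) + 9786) = 1/((2 - 1*77**2 + (2/3)*(-19)) + 9786) = 1/((2 - 1*5929 - 38/3) + 9786) = 1/((2 - 5929 - 38/3) + 9786) = 1/(-17819/3 + 9786) = 1/(11539/3) = 3/11539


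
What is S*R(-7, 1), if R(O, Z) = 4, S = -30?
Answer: -120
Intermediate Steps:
S*R(-7, 1) = -30*4 = -120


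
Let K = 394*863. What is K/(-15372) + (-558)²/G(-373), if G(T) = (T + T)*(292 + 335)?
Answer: -13652404811/599177502 ≈ -22.785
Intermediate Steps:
K = 340022
G(T) = 1254*T (G(T) = (2*T)*627 = 1254*T)
K/(-15372) + (-558)²/G(-373) = 340022/(-15372) + (-558)²/((1254*(-373))) = 340022*(-1/15372) + 311364/(-467742) = -170011/7686 + 311364*(-1/467742) = -170011/7686 - 51894/77957 = -13652404811/599177502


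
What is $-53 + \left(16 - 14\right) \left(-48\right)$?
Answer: $-149$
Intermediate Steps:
$-53 + \left(16 - 14\right) \left(-48\right) = -53 + 2 \left(-48\right) = -53 - 96 = -149$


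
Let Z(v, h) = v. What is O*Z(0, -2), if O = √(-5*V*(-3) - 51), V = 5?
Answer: 0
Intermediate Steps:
O = 2*√6 (O = √(-5*5*(-3) - 51) = √(-25*(-3) - 51) = √(75 - 51) = √24 = 2*√6 ≈ 4.8990)
O*Z(0, -2) = (2*√6)*0 = 0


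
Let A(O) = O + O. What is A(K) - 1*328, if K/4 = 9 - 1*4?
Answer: -288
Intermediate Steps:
K = 20 (K = 4*(9 - 1*4) = 4*(9 - 4) = 4*5 = 20)
A(O) = 2*O
A(K) - 1*328 = 2*20 - 1*328 = 40 - 328 = -288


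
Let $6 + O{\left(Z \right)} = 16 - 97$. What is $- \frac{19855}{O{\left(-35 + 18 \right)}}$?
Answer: $\frac{19855}{87} \approx 228.22$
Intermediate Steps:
$O{\left(Z \right)} = -87$ ($O{\left(Z \right)} = -6 + \left(16 - 97\right) = -6 - 81 = -87$)
$- \frac{19855}{O{\left(-35 + 18 \right)}} = - \frac{19855}{-87} = \left(-19855\right) \left(- \frac{1}{87}\right) = \frac{19855}{87}$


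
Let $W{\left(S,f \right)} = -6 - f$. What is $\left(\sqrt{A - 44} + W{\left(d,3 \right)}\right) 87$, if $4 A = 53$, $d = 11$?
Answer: $-783 + \frac{87 i \sqrt{123}}{2} \approx -783.0 + 482.44 i$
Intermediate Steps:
$A = \frac{53}{4}$ ($A = \frac{1}{4} \cdot 53 = \frac{53}{4} \approx 13.25$)
$\left(\sqrt{A - 44} + W{\left(d,3 \right)}\right) 87 = \left(\sqrt{\frac{53}{4} - 44} - 9\right) 87 = \left(\sqrt{- \frac{123}{4}} - 9\right) 87 = \left(\frac{i \sqrt{123}}{2} - 9\right) 87 = \left(-9 + \frac{i \sqrt{123}}{2}\right) 87 = -783 + \frac{87 i \sqrt{123}}{2}$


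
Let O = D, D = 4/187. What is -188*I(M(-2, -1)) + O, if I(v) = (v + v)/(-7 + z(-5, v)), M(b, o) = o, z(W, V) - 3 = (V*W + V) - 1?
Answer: -70308/187 ≈ -375.98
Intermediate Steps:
z(W, V) = 2 + V + V*W (z(W, V) = 3 + ((V*W + V) - 1) = 3 + ((V + V*W) - 1) = 3 + (-1 + V + V*W) = 2 + V + V*W)
D = 4/187 (D = 4*(1/187) = 4/187 ≈ 0.021390)
I(v) = 2*v/(-5 - 4*v) (I(v) = (v + v)/(-7 + (2 + v + v*(-5))) = (2*v)/(-7 + (2 + v - 5*v)) = (2*v)/(-7 + (2 - 4*v)) = (2*v)/(-5 - 4*v) = 2*v/(-5 - 4*v))
O = 4/187 ≈ 0.021390
-188*I(M(-2, -1)) + O = -376*(-1)/(-5 - 4*(-1)) + 4/187 = -376*(-1)/(-5 + 4) + 4/187 = -376*(-1)/(-1) + 4/187 = -376*(-1)*(-1) + 4/187 = -188*2 + 4/187 = -376 + 4/187 = -70308/187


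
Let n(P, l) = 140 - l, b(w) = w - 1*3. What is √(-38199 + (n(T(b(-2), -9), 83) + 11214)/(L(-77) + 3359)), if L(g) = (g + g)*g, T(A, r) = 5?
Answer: 24*I*√15356037729/15217 ≈ 195.44*I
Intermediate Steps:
b(w) = -3 + w (b(w) = w - 3 = -3 + w)
L(g) = 2*g² (L(g) = (2*g)*g = 2*g²)
√(-38199 + (n(T(b(-2), -9), 83) + 11214)/(L(-77) + 3359)) = √(-38199 + ((140 - 1*83) + 11214)/(2*(-77)² + 3359)) = √(-38199 + ((140 - 83) + 11214)/(2*5929 + 3359)) = √(-38199 + (57 + 11214)/(11858 + 3359)) = √(-38199 + 11271/15217) = √(-581262912/15217) = 24*I*√15356037729/15217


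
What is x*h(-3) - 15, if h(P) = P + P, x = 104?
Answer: -639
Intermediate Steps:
h(P) = 2*P
x*h(-3) - 15 = 104*(2*(-3)) - 15 = 104*(-6) - 15 = -624 - 15 = -639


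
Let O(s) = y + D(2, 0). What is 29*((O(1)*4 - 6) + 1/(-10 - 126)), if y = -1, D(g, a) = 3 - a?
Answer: 7859/136 ≈ 57.787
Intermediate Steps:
O(s) = 2 (O(s) = -1 + (3 - 1*0) = -1 + (3 + 0) = -1 + 3 = 2)
29*((O(1)*4 - 6) + 1/(-10 - 126)) = 29*((2*4 - 6) + 1/(-10 - 126)) = 29*((8 - 6) + 1/(-136)) = 29*(2 - 1/136) = 29*(271/136) = 7859/136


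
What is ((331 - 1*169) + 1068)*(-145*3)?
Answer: -535050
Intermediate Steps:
((331 - 1*169) + 1068)*(-145*3) = ((331 - 169) + 1068)*(-435) = (162 + 1068)*(-435) = 1230*(-435) = -535050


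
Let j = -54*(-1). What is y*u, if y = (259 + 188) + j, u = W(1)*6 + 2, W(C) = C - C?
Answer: 1002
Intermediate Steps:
j = 54
W(C) = 0
u = 2 (u = 0*6 + 2 = 0 + 2 = 2)
y = 501 (y = (259 + 188) + 54 = 447 + 54 = 501)
y*u = 501*2 = 1002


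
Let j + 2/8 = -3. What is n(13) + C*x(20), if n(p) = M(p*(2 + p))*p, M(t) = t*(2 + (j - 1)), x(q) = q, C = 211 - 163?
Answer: -18975/4 ≈ -4743.8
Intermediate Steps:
j = -13/4 (j = -1/4 - 3 = -13/4 ≈ -3.2500)
C = 48
M(t) = -9*t/4 (M(t) = t*(2 + (-13/4 - 1)) = t*(2 - 17/4) = t*(-9/4) = -9*t/4)
n(p) = -9*p**2*(2 + p)/4 (n(p) = (-9*p*(2 + p)/4)*p = -9*p**2*(2 + p)/4)
n(13) + C*x(20) = (9/4)*13**2*(-2 - 1*13) + 48*20 = (9/4)*169*(-2 - 13) + 960 = (9/4)*169*(-15) + 960 = -22815/4 + 960 = -18975/4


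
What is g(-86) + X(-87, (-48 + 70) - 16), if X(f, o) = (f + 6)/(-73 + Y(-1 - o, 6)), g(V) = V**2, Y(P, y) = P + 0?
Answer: 591761/80 ≈ 7397.0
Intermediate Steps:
Y(P, y) = P
X(f, o) = (6 + f)/(-74 - o) (X(f, o) = (f + 6)/(-73 + (-1 - o)) = (6 + f)/(-74 - o))
g(-86) + X(-87, (-48 + 70) - 16) = (-86)**2 + (-6 - 1*(-87))/(74 + ((-48 + 70) - 16)) = 7396 + (-6 + 87)/(74 + (22 - 16)) = 7396 + 81/(74 + 6) = 7396 + 81/80 = 591761/80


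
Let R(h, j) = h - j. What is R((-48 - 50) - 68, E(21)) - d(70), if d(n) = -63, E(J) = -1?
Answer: -102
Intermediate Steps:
R((-48 - 50) - 68, E(21)) - d(70) = (((-48 - 50) - 68) - 1*(-1)) - 1*(-63) = ((-98 - 68) + 1) + 63 = (-166 + 1) + 63 = -165 + 63 = -102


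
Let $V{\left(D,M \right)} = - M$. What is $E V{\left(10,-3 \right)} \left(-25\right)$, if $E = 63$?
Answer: $-4725$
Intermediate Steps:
$E V{\left(10,-3 \right)} \left(-25\right) = 63 \left(\left(-1\right) \left(-3\right)\right) \left(-25\right) = 63 \cdot 3 \left(-25\right) = 189 \left(-25\right) = -4725$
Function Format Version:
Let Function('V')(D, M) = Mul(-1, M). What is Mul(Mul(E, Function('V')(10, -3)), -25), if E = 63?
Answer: -4725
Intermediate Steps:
Mul(Mul(E, Function('V')(10, -3)), -25) = Mul(Mul(63, Mul(-1, -3)), -25) = Mul(Mul(63, 3), -25) = Mul(189, -25) = -4725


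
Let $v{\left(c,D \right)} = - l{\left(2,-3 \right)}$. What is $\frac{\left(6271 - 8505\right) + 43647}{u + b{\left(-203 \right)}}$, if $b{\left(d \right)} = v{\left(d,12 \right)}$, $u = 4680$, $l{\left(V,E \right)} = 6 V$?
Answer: $\frac{41413}{4668} \approx 8.8717$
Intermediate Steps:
$v{\left(c,D \right)} = -12$ ($v{\left(c,D \right)} = - 6 \cdot 2 = \left(-1\right) 12 = -12$)
$b{\left(d \right)} = -12$
$\frac{\left(6271 - 8505\right) + 43647}{u + b{\left(-203 \right)}} = \frac{\left(6271 - 8505\right) + 43647}{4680 - 12} = \frac{\left(6271 - 8505\right) + 43647}{4668} = \left(-2234 + 43647\right) \frac{1}{4668} = 41413 \cdot \frac{1}{4668} = \frac{41413}{4668}$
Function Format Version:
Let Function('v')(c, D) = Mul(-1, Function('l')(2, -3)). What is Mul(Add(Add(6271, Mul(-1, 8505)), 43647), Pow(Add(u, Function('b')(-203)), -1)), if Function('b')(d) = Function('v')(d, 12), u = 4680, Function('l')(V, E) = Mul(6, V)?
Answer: Rational(41413, 4668) ≈ 8.8717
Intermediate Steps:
Function('v')(c, D) = -12 (Function('v')(c, D) = Mul(-1, Mul(6, 2)) = Mul(-1, 12) = -12)
Function('b')(d) = -12
Mul(Add(Add(6271, Mul(-1, 8505)), 43647), Pow(Add(u, Function('b')(-203)), -1)) = Mul(Add(Add(6271, Mul(-1, 8505)), 43647), Pow(Add(4680, -12), -1)) = Mul(Add(Add(6271, -8505), 43647), Pow(4668, -1)) = Mul(Add(-2234, 43647), Rational(1, 4668)) = Mul(41413, Rational(1, 4668)) = Rational(41413, 4668)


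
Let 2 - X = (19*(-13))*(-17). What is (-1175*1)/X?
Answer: 1175/4197 ≈ 0.27996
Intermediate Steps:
X = -4197 (X = 2 - 19*(-13)*(-17) = 2 - (-247)*(-17) = 2 - 1*4199 = 2 - 4199 = -4197)
(-1175*1)/X = -1175*1/(-4197) = -1175*(-1/4197) = 1175/4197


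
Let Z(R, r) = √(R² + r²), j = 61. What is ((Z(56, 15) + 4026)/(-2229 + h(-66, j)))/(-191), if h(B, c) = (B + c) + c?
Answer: 4026/415043 + √3361/415043 ≈ 0.0098399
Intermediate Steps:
h(B, c) = B + 2*c
((Z(56, 15) + 4026)/(-2229 + h(-66, j)))/(-191) = ((√(56² + 15²) + 4026)/(-2229 + (-66 + 2*61)))/(-191) = ((√(3136 + 225) + 4026)/(-2229 + (-66 + 122)))*(-1/191) = ((√3361 + 4026)/(-2229 + 56))*(-1/191) = ((4026 + √3361)/(-2173))*(-1/191) = ((4026 + √3361)*(-1/2173))*(-1/191) = (-4026/2173 - √3361/2173)*(-1/191) = 4026/415043 + √3361/415043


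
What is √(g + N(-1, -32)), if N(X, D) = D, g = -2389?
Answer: 3*I*√269 ≈ 49.204*I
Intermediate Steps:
√(g + N(-1, -32)) = √(-2389 - 32) = √(-2421) = 3*I*√269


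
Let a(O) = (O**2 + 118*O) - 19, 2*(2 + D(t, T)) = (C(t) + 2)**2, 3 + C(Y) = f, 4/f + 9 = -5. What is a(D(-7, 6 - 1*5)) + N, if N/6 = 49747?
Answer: 2865122017/9604 ≈ 2.9833e+5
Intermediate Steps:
N = 298482 (N = 6*49747 = 298482)
f = -2/7 (f = 4/(-9 - 5) = 4/(-14) = 4*(-1/14) = -2/7 ≈ -0.28571)
C(Y) = -23/7 (C(Y) = -3 - 2/7 = -23/7)
D(t, T) = -115/98 (D(t, T) = -2 + (-23/7 + 2)**2/2 = -2 + (-9/7)**2/2 = -2 + (1/2)*(81/49) = -2 + 81/98 = -115/98)
a(O) = -19 + O**2 + 118*O
a(D(-7, 6 - 1*5)) + N = (-19 + (-115/98)**2 + 118*(-115/98)) + 298482 = (-19 + 13225/9604 - 6785/49) + 298482 = -1499111/9604 + 298482 = 2865122017/9604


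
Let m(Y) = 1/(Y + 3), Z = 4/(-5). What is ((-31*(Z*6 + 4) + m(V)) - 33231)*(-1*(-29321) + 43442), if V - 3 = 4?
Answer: -24161754543/10 ≈ -2.4162e+9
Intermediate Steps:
V = 7 (V = 3 + 4 = 7)
Z = -⅘ (Z = 4*(-⅕) = -⅘ ≈ -0.80000)
m(Y) = 1/(3 + Y)
((-31*(Z*6 + 4) + m(V)) - 33231)*(-1*(-29321) + 43442) = ((-31*(-⅘*6 + 4) + 1/(3 + 7)) - 33231)*(-1*(-29321) + 43442) = ((-31*(-24/5 + 4) + 1/10) - 33231)*(29321 + 43442) = ((-31*(-⅘) + ⅒) - 33231)*72763 = ((124/5 + ⅒) - 33231)*72763 = (249/10 - 33231)*72763 = -332061/10*72763 = -24161754543/10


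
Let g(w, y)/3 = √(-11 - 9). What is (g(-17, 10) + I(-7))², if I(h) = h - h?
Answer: -180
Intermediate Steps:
I(h) = 0
g(w, y) = 6*I*√5 (g(w, y) = 3*√(-11 - 9) = 3*√(-20) = 3*(2*I*√5) = 6*I*√5)
(g(-17, 10) + I(-7))² = (6*I*√5 + 0)² = (6*I*√5)² = -180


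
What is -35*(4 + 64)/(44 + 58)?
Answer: -70/3 ≈ -23.333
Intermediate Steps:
-35*(4 + 64)/(44 + 58) = -2380/102 = -35*⅔ = -70/3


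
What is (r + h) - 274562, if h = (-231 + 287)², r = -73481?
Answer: -344907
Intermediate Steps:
h = 3136 (h = 56² = 3136)
(r + h) - 274562 = (-73481 + 3136) - 274562 = -70345 - 274562 = -344907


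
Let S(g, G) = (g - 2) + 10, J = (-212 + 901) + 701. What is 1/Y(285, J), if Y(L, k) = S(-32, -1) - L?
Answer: -1/309 ≈ -0.0032362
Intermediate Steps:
J = 1390 (J = 689 + 701 = 1390)
S(g, G) = 8 + g (S(g, G) = (-2 + g) + 10 = 8 + g)
Y(L, k) = -24 - L (Y(L, k) = (8 - 32) - L = -24 - L)
1/Y(285, J) = 1/(-24 - 1*285) = 1/(-24 - 285) = 1/(-309) = -1/309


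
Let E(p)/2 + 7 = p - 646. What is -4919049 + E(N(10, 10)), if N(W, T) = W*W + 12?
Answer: -4920131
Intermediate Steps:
N(W, T) = 12 + W² (N(W, T) = W² + 12 = 12 + W²)
E(p) = -1306 + 2*p (E(p) = -14 + 2*(p - 646) = -14 + 2*(-646 + p) = -14 + (-1292 + 2*p) = -1306 + 2*p)
-4919049 + E(N(10, 10)) = -4919049 + (-1306 + 2*(12 + 10²)) = -4919049 + (-1306 + 2*(12 + 100)) = -4919049 + (-1306 + 2*112) = -4919049 + (-1306 + 224) = -4919049 - 1082 = -4920131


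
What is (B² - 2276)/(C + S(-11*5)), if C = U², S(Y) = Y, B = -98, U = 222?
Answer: 7328/49229 ≈ 0.14886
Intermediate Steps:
C = 49284 (C = 222² = 49284)
(B² - 2276)/(C + S(-11*5)) = ((-98)² - 2276)/(49284 - 11*5) = (9604 - 2276)/(49284 - 55) = 7328/49229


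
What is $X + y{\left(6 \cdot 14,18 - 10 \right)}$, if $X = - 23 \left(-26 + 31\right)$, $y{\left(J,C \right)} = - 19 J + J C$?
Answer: $-1039$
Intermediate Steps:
$y{\left(J,C \right)} = - 19 J + C J$
$X = -115$ ($X = \left(-23\right) 5 = -115$)
$X + y{\left(6 \cdot 14,18 - 10 \right)} = -115 + 6 \cdot 14 \left(-19 + \left(18 - 10\right)\right) = -115 + 84 \left(-19 + 8\right) = -115 + 84 \left(-11\right) = -115 - 924 = -1039$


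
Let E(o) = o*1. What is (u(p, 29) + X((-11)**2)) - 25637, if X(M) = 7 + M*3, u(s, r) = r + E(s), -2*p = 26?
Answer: -25251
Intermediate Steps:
p = -13 (p = -1/2*26 = -13)
E(o) = o
u(s, r) = r + s
X(M) = 7 + 3*M
(u(p, 29) + X((-11)**2)) - 25637 = ((29 - 13) + (7 + 3*(-11)**2)) - 25637 = (16 + (7 + 3*121)) - 25637 = (16 + (7 + 363)) - 25637 = (16 + 370) - 25637 = 386 - 25637 = -25251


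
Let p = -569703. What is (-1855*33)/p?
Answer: 20405/189901 ≈ 0.10745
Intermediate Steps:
(-1855*33)/p = -1855*33/(-569703) = -61215*(-1/569703) = 20405/189901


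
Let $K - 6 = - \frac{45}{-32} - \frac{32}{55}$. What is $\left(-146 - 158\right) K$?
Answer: $- \frac{228209}{110} \approx -2074.6$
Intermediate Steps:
$K = \frac{12011}{1760}$ ($K = 6 - \left(- \frac{45}{32} + \frac{32}{55}\right) = 6 - - \frac{1451}{1760} = 6 + \left(\frac{45}{32} - \frac{32}{55}\right) = 6 + \frac{1451}{1760} = \frac{12011}{1760} \approx 6.8244$)
$\left(-146 - 158\right) K = \left(-146 - 158\right) \frac{12011}{1760} = \left(-304\right) \frac{12011}{1760} = - \frac{228209}{110}$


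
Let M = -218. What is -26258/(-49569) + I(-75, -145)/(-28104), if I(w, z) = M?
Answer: 124793479/232181196 ≈ 0.53748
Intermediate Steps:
I(w, z) = -218
-26258/(-49569) + I(-75, -145)/(-28104) = -26258/(-49569) - 218/(-28104) = -26258*(-1/49569) - 218*(-1/28104) = 26258/49569 + 109/14052 = 124793479/232181196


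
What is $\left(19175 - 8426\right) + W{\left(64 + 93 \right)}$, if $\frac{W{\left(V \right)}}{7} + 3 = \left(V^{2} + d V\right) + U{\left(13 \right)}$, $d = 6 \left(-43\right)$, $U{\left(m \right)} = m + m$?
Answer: $-100089$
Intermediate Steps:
$U{\left(m \right)} = 2 m$
$d = -258$
$W{\left(V \right)} = 161 - 1806 V + 7 V^{2}$ ($W{\left(V \right)} = -21 + 7 \left(\left(V^{2} - 258 V\right) + 2 \cdot 13\right) = -21 + 7 \left(\left(V^{2} - 258 V\right) + 26\right) = -21 + 7 \left(26 + V^{2} - 258 V\right) = -21 + \left(182 - 1806 V + 7 V^{2}\right) = 161 - 1806 V + 7 V^{2}$)
$\left(19175 - 8426\right) + W{\left(64 + 93 \right)} = \left(19175 - 8426\right) + \left(161 - 1806 \left(64 + 93\right) + 7 \left(64 + 93\right)^{2}\right) = 10749 + \left(161 - 283542 + 7 \cdot 157^{2}\right) = 10749 + \left(161 - 283542 + 7 \cdot 24649\right) = 10749 + \left(161 - 283542 + 172543\right) = 10749 - 110838 = -100089$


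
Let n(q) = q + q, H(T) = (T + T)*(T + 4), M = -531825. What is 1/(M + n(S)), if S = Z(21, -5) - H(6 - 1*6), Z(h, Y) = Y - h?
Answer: -1/531877 ≈ -1.8801e-6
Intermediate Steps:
H(T) = 2*T*(4 + T) (H(T) = (2*T)*(4 + T) = 2*T*(4 + T))
S = -26 (S = (-5 - 1*21) - 2*(6 - 1*6)*(4 + (6 - 1*6)) = (-5 - 21) - 2*(6 - 6)*(4 + (6 - 6)) = -26 - 2*0*(4 + 0) = -26 - 2*0*4 = -26 - 1*0 = -26 + 0 = -26)
n(q) = 2*q
1/(M + n(S)) = 1/(-531825 + 2*(-26)) = 1/(-531825 - 52) = 1/(-531877) = -1/531877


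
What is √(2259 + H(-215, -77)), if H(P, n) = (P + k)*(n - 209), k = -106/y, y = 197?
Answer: √2480007193/197 ≈ 252.79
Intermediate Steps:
k = -106/197 ≈ -0.53807
H(P, n) = (-209 + n)*(-106/197 + P) (H(P, n) = (P - 106/197)*(n - 209) = (-106/197 + P)*(-209 + n) = (-209 + n)*(-106/197 + P))
√(2259 + H(-215, -77)) = √(2259 + (22154/197 - 209*(-215) - 106/197*(-77) - 215*(-77))) = √(2259 + (22154/197 + 44935 + 8162/197 + 16555)) = √(2259 + 12143846/197) = √(12588869/197) = √2480007193/197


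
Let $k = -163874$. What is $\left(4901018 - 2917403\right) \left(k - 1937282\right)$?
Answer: $-4167884558940$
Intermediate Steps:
$\left(4901018 - 2917403\right) \left(k - 1937282\right) = \left(4901018 - 2917403\right) \left(-163874 - 1937282\right) = 1983615 \left(-2101156\right) = -4167884558940$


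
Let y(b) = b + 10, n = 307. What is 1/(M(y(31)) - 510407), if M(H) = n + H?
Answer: -1/510059 ≈ -1.9606e-6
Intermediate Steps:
y(b) = 10 + b
M(H) = 307 + H
1/(M(y(31)) - 510407) = 1/((307 + (10 + 31)) - 510407) = 1/((307 + 41) - 510407) = 1/(348 - 510407) = 1/(-510059) = -1/510059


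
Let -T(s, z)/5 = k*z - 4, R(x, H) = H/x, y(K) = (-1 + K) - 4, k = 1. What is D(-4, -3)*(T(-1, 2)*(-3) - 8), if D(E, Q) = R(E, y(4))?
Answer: -19/2 ≈ -9.5000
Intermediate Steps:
y(K) = -5 + K
D(E, Q) = -1/E (D(E, Q) = (-5 + 4)/E = -1/E)
T(s, z) = 20 - 5*z (T(s, z) = -5*(1*z - 4) = -5*(z - 4) = -5*(-4 + z) = 20 - 5*z)
D(-4, -3)*(T(-1, 2)*(-3) - 8) = (-1/(-4))*((20 - 5*2)*(-3) - 8) = (-1*(-¼))*((20 - 10)*(-3) - 8) = (10*(-3) - 8)/4 = (-30 - 8)/4 = (¼)*(-38) = -19/2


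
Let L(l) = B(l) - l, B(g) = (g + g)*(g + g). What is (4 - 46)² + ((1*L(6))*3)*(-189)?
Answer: -76482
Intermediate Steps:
B(g) = 4*g² (B(g) = (2*g)*(2*g) = 4*g²)
L(l) = -l + 4*l² (L(l) = 4*l² - l = -l + 4*l²)
(4 - 46)² + ((1*L(6))*3)*(-189) = (4 - 46)² + ((1*(6*(-1 + 4*6)))*3)*(-189) = (-42)² + ((1*(6*(-1 + 24)))*3)*(-189) = 1764 + ((1*(6*23))*3)*(-189) = 1764 + ((1*138)*3)*(-189) = 1764 + (138*3)*(-189) = 1764 + 414*(-189) = 1764 - 78246 = -76482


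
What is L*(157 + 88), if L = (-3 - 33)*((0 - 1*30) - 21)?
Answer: 449820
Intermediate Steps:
L = 1836 (L = -36*((0 - 30) - 21) = -36*(-30 - 21) = -36*(-51) = 1836)
L*(157 + 88) = 1836*(157 + 88) = 1836*245 = 449820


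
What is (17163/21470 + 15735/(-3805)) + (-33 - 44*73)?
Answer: -53073489197/16338670 ≈ -3248.3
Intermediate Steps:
(17163/21470 + 15735/(-3805)) + (-33 - 44*73) = (17163*(1/21470) + 15735*(-1/3805)) + (-33 - 3212) = (17163/21470 - 3147/761) - 3245 = -54505047/16338670 - 3245 = -53073489197/16338670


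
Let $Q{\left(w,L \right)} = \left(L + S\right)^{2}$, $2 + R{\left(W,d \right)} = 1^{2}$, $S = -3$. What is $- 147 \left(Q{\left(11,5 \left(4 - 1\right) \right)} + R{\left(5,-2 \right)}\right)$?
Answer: $-21021$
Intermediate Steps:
$R{\left(W,d \right)} = -1$ ($R{\left(W,d \right)} = -2 + 1^{2} = -2 + 1 = -1$)
$Q{\left(w,L \right)} = \left(-3 + L\right)^{2}$ ($Q{\left(w,L \right)} = \left(L - 3\right)^{2} = \left(-3 + L\right)^{2}$)
$- 147 \left(Q{\left(11,5 \left(4 - 1\right) \right)} + R{\left(5,-2 \right)}\right) = - 147 \left(\left(-3 + 5 \left(4 - 1\right)\right)^{2} - 1\right) = - 147 \left(\left(-3 + 5 \cdot 3\right)^{2} - 1\right) = - 147 \left(\left(-3 + 15\right)^{2} - 1\right) = - 147 \left(12^{2} - 1\right) = - 147 \left(144 - 1\right) = \left(-147\right) 143 = -21021$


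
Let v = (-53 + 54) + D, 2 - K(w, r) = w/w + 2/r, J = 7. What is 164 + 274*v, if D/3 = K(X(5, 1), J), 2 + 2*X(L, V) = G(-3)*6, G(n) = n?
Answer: 7176/7 ≈ 1025.1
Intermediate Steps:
X(L, V) = -10 (X(L, V) = -1 + (-3*6)/2 = -1 + (½)*(-18) = -1 - 9 = -10)
K(w, r) = 1 - 2/r (K(w, r) = 2 - (w/w + 2/r) = 2 - (1 + 2/r) = 2 + (-1 - 2/r) = 1 - 2/r)
D = 15/7 (D = 3*((-2 + 7)/7) = 3*((⅐)*5) = 3*(5/7) = 15/7 ≈ 2.1429)
v = 22/7 (v = (-53 + 54) + 15/7 = 1 + 15/7 = 22/7 ≈ 3.1429)
164 + 274*v = 164 + 274*(22/7) = 164 + 6028/7 = 7176/7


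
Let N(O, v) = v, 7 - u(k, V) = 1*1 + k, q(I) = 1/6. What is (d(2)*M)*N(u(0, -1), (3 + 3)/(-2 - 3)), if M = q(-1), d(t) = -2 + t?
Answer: 0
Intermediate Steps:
q(I) = ⅙
u(k, V) = 6 - k (u(k, V) = 7 - (1*1 + k) = 7 - (1 + k) = 7 + (-1 - k) = 6 - k)
M = ⅙ ≈ 0.16667
(d(2)*M)*N(u(0, -1), (3 + 3)/(-2 - 3)) = ((-2 + 2)*(⅙))*((3 + 3)/(-2 - 3)) = (0*(⅙))*(6/(-5)) = 0*(6*(-⅕)) = 0*(-6/5) = 0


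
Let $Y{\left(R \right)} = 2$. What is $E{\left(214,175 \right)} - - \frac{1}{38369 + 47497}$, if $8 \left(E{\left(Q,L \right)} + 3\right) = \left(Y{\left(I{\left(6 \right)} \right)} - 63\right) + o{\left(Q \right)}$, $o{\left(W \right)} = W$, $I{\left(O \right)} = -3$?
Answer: $\frac{5538361}{343464} \approx 16.125$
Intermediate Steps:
$E{\left(Q,L \right)} = - \frac{85}{8} + \frac{Q}{8}$ ($E{\left(Q,L \right)} = -3 + \frac{\left(2 - 63\right) + Q}{8} = -3 + \frac{-61 + Q}{8} = -3 + \left(- \frac{61}{8} + \frac{Q}{8}\right) = - \frac{85}{8} + \frac{Q}{8}$)
$E{\left(214,175 \right)} - - \frac{1}{38369 + 47497} = \left(- \frac{85}{8} + \frac{1}{8} \cdot 214\right) - - \frac{1}{38369 + 47497} = \left(- \frac{85}{8} + \frac{107}{4}\right) - - \frac{1}{85866} = \frac{129}{8} - \left(-1\right) \frac{1}{85866} = \frac{129}{8} - - \frac{1}{85866} = \frac{129}{8} + \frac{1}{85866} = \frac{5538361}{343464}$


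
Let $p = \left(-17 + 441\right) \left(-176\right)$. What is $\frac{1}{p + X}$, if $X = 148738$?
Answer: $\frac{1}{74114} \approx 1.3493 \cdot 10^{-5}$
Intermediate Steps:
$p = -74624$ ($p = 424 \left(-176\right) = -74624$)
$\frac{1}{p + X} = \frac{1}{-74624 + 148738} = \frac{1}{74114}$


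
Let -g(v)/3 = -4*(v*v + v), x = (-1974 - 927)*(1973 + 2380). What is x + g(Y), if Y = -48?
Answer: -12600981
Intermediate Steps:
x = -12628053 (x = -2901*4353 = -12628053)
g(v) = 12*v + 12*v² (g(v) = -(-12)*(v*v + v) = -(-12)*(v² + v) = -(-12)*(v + v²) = -3*(-4*v - 4*v²) = 12*v + 12*v²)
x + g(Y) = -12628053 + 12*(-48)*(1 - 48) = -12628053 + 12*(-48)*(-47) = -12628053 + 27072 = -12600981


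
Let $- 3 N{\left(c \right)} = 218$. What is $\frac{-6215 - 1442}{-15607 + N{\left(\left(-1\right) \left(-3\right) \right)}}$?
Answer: $\frac{22971}{47039} \approx 0.48834$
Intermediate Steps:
$N{\left(c \right)} = - \frac{218}{3}$ ($N{\left(c \right)} = \left(- \frac{1}{3}\right) 218 = - \frac{218}{3}$)
$\frac{-6215 - 1442}{-15607 + N{\left(\left(-1\right) \left(-3\right) \right)}} = \frac{-6215 - 1442}{-15607 - \frac{218}{3}} = - \frac{7657}{- \frac{47039}{3}} = \left(-7657\right) \left(- \frac{3}{47039}\right) = \frac{22971}{47039}$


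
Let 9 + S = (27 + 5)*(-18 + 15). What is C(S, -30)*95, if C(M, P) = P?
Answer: -2850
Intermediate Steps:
S = -105 (S = -9 + (27 + 5)*(-18 + 15) = -9 + 32*(-3) = -9 - 96 = -105)
C(S, -30)*95 = -30*95 = -2850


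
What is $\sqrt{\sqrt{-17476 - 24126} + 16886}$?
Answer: $\sqrt{16886 + i \sqrt{41602}} \approx 129.95 + 0.7848 i$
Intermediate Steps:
$\sqrt{\sqrt{-17476 - 24126} + 16886} = \sqrt{\sqrt{-41602} + 16886} = \sqrt{i \sqrt{41602} + 16886} = \sqrt{16886 + i \sqrt{41602}}$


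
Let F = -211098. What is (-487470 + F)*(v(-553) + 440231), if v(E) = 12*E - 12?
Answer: -302887209144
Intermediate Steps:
v(E) = -12 + 12*E
(-487470 + F)*(v(-553) + 440231) = (-487470 - 211098)*((-12 + 12*(-553)) + 440231) = -698568*((-12 - 6636) + 440231) = -698568*(-6648 + 440231) = -698568*433583 = -302887209144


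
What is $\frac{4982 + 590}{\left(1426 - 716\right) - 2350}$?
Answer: $- \frac{1393}{410} \approx -3.3976$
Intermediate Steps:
$\frac{4982 + 590}{\left(1426 - 716\right) - 2350} = \frac{5572}{710 - 2350} = \frac{5572}{-1640} = 5572 \left(- \frac{1}{1640}\right) = - \frac{1393}{410}$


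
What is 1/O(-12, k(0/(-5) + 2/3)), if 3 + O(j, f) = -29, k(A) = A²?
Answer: -1/32 ≈ -0.031250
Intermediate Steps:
O(j, f) = -32 (O(j, f) = -3 - 29 = -32)
1/O(-12, k(0/(-5) + 2/3)) = 1/(-32) = -1/32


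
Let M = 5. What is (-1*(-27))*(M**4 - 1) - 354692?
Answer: -337844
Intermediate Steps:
(-1*(-27))*(M**4 - 1) - 354692 = (-1*(-27))*(5**4 - 1) - 354692 = 27*(625 - 1) - 354692 = 27*624 - 354692 = 16848 - 354692 = -337844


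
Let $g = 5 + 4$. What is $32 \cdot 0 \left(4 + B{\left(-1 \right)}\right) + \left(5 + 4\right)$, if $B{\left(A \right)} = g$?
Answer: $9$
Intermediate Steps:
$g = 9$
$B{\left(A \right)} = 9$
$32 \cdot 0 \left(4 + B{\left(-1 \right)}\right) + \left(5 + 4\right) = 32 \cdot 0 \left(4 + 9\right) + \left(5 + 4\right) = 32 \cdot 0 \cdot 13 + 9 = 32 \cdot 0 + 9 = 0 + 9 = 9$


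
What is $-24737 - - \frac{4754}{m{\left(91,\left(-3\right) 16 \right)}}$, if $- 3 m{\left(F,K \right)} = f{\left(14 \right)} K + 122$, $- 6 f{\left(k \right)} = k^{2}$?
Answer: $- \frac{20909896}{845} \approx -24745.0$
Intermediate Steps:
$f{\left(k \right)} = - \frac{k^{2}}{6}$
$m{\left(F,K \right)} = - \frac{122}{3} + \frac{98 K}{9}$ ($m{\left(F,K \right)} = - \frac{- \frac{14^{2}}{6} K + 122}{3} = - \frac{\left(- \frac{1}{6}\right) 196 K + 122}{3} = - \frac{- \frac{98 K}{3} + 122}{3} = - \frac{122 - \frac{98 K}{3}}{3} = - \frac{122}{3} + \frac{98 K}{9}$)
$-24737 - - \frac{4754}{m{\left(91,\left(-3\right) 16 \right)}} = -24737 - - \frac{4754}{- \frac{122}{3} + \frac{98 \left(\left(-3\right) 16\right)}{9}} = -24737 - - \frac{4754}{- \frac{122}{3} + \frac{98}{9} \left(-48\right)} = -24737 - - \frac{4754}{- \frac{122}{3} - \frac{1568}{3}} = -24737 - - \frac{4754}{- \frac{1690}{3}} = -24737 - \left(-4754\right) \left(- \frac{3}{1690}\right) = -24737 - \frac{7131}{845} = - \frac{20909896}{845}$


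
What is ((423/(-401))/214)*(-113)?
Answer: 47799/85814 ≈ 0.55701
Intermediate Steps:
((423/(-401))/214)*(-113) = ((423*(-1/401))*(1/214))*(-113) = -423/401*1/214*(-113) = -423/85814*(-113) = 47799/85814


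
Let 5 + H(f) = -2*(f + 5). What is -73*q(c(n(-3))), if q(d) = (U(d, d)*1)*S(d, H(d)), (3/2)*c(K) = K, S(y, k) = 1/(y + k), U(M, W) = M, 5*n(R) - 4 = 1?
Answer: 146/47 ≈ 3.1064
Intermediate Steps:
n(R) = 1 (n(R) = ⅘ + (⅕)*1 = ⅘ + ⅕ = 1)
H(f) = -15 - 2*f (H(f) = -5 - 2*(f + 5) = -5 - 2*(5 + f) = -5 + (-10 - 2*f) = -15 - 2*f)
S(y, k) = 1/(k + y)
c(K) = 2*K/3
q(d) = d/(-15 - d) (q(d) = (d*1)/((-15 - 2*d) + d) = d/(-15 - d))
-73*q(c(n(-3))) = -73*(⅔)*1/(-15 - 2/3) = -146/(3*(-15 - 1*⅔)) = -146/(3*(-15 - ⅔)) = -146/(3*(-47/3)) = -146*(-3)/(3*47) = -73*(-2/47) = 146/47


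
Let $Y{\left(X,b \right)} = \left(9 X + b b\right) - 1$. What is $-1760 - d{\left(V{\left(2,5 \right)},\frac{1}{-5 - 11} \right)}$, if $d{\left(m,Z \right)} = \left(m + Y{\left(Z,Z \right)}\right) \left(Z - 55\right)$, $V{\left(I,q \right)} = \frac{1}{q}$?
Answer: $- \frac{37576859}{20480} \approx -1834.8$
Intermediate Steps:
$Y{\left(X,b \right)} = -1 + b^{2} + 9 X$ ($Y{\left(X,b \right)} = \left(9 X + b^{2}\right) - 1 = \left(b^{2} + 9 X\right) - 1 = -1 + b^{2} + 9 X$)
$d{\left(m,Z \right)} = \left(-55 + Z\right) \left(-1 + m + Z^{2} + 9 Z\right)$ ($d{\left(m,Z \right)} = \left(m + \left(-1 + Z^{2} + 9 Z\right)\right) \left(Z - 55\right) = \left(-1 + m + Z^{2} + 9 Z\right) \left(-55 + Z\right) = \left(-55 + Z\right) \left(-1 + m + Z^{2} + 9 Z\right)$)
$-1760 - d{\left(V{\left(2,5 \right)},\frac{1}{-5 - 11} \right)} = -1760 - \left(55 + \left(\frac{1}{-5 - 11}\right)^{3} - \frac{496}{-5 - 11} - \frac{55}{5} - 46 \left(\frac{1}{-5 - 11}\right)^{2} + \frac{1}{\left(-5 - 11\right) 5}\right) = -1760 - \left(55 + \left(\frac{1}{-16}\right)^{3} - \frac{496}{-16} - 11 - 46 \left(\frac{1}{-16}\right)^{2} + \frac{1}{-16} \cdot \frac{1}{5}\right) = -1760 - \left(55 + \left(- \frac{1}{16}\right)^{3} - -31 - 11 - 46 \left(- \frac{1}{16}\right)^{2} - \frac{1}{80}\right) = -1760 - \left(55 - \frac{1}{4096} + 31 - 11 - \frac{23}{128} - \frac{1}{80}\right) = -1760 - \frac{1532059}{20480} = - \frac{37576859}{20480}$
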